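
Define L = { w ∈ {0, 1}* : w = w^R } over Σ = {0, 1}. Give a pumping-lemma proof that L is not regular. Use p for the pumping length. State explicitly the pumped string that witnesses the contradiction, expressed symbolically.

0^{p+k} 1 0^p

Suppose for contradiction that L is regular, and let p be the pumping length.
Take w = 0^p 1 0^p, a palindrome of length 2p+1 ≥ p.
The pumping lemma gives a decomposition w = xyz where |xy| ≤ p and y is nonempty.
The first p characters of w are 0's, so xy (and hence y) consists only of 0's. Write y = 0^k, 1 ≤ k ≤ p.
Pump with i = 2: xy^2z = 0^{p+k} 1 0^p. Its reverse is 0^p 1 0^{p+k}, which differs from xy^2z since k ≥ 1. So xy^2z is not a palindrome and xy^2z ∉ L.
This is a contradiction; hence L is not regular.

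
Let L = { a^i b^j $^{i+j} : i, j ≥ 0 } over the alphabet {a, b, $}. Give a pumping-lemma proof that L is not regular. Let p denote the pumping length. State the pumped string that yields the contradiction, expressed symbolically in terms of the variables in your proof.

a^{p+k} b^p $^{2p}

Toward a contradiction, assume L is regular with pumping length p.
Take w = a^p b^p $^{2p} ∈ L (with i=j=p, i+j=2p), |w| = 4p ≥ p.
Write w = xyz as guaranteed by the lemma, with |xy| ≤ p and y is nonempty.
Because |xy| ≤ p and w begins with p copies of a, we have y = a^k with 1 ≤ k ≤ p.
Consider xy^2z = a^{p+k} b^p $^{2p}. Now the a- and b-counts sum to 2p+k, but the $-count is 2p ≠ 2p+k. So xy^2z ∉ L.
This is a contradiction; hence L is not regular.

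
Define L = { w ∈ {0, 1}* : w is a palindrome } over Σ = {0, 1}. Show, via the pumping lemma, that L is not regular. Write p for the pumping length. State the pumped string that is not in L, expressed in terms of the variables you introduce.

Assume L is regular; let p be its pumping constant.
Take w = 0^p 1 0^p, a palindrome of length 2p+1 ≥ p.
By the pumping lemma, w = xyz with |xy| ≤ p and |y| ≥ 1.
Because |xy| ≤ p and w begins with p copies of 0, we have y = 0^k with 1 ≤ k ≤ p.
Pump with i = 2: xy^2z = 0^{p+k} 1 0^p. Its reverse is 0^p 1 0^{p+k}, which differs from xy^2z since k ≥ 1. So xy^2z is not a palindrome and xy^2z ∉ L.
This is a contradiction; hence L is not regular.

0^{p+k} 1 0^p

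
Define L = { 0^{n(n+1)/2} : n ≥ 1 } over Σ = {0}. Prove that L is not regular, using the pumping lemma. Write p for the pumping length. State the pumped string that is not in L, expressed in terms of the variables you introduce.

Toward a contradiction, assume L is regular with pumping length p.
Take w = 0^{p(p+1)/2} ∈ L with |w| = p(p+1)/2 ≥ p.
The pumping lemma gives a decomposition w = xyz where |xy| ≤ p and y is nonempty.
Then y = 0^k for some k with 1 ≤ k ≤ p.
Pump with i = 2: xy^2z = 0^{p(p+1)/2+k}. Since 1 ≤ k ≤ p, p(p+1)/2 < p(p+1)/2+k ≤ p(p+1)/2+p < (p+1)(p+2)/2, so p(p+1)/2+k is strictly between consecutive triangular numbers. So xy^2z ∉ L.
This contradicts the pumping lemma, so L is not regular.

0^{p(p+1)/2+k}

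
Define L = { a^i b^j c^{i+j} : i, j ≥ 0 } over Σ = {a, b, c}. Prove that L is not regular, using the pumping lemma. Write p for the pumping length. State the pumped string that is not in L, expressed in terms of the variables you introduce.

Suppose for contradiction that L is regular, and let p be the pumping length.
Take w = a^p b^p c^{2p} ∈ L (with i=j=p, i+j=2p), |w| = 4p ≥ p.
The pumping lemma gives a decomposition w = xyz where |xy| ≤ p and |y| > 0.
Because |xy| ≤ p and w begins with p copies of a, we have y = a^k with 1 ≤ k ≤ p.
Consider xy^2z = a^{p+k} b^p c^{2p}. Now the a- and b-counts sum to 2p+k, but the c-count is 2p ≠ 2p+k. So xy^2z ∉ L.
Contradiction. Therefore L is not regular.

a^{p+k} b^p c^{2p}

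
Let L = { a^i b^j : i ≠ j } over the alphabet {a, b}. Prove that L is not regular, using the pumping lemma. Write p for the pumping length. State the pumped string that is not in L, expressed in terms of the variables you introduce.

a^{p+p!} b^{p+p!}

Toward a contradiction, assume L is regular with pumping length p.
Choose w = a^p b^{p+p!}. Since p ≠ p+p!, w ∈ L; and |w| ≥ p.
Write w = xyz as guaranteed by the lemma, with |xy| ≤ p and |y| ≥ 1.
The first p characters of w are a's, so xy (and hence y) consists only of a's. Write y = a^k, 1 ≤ k ≤ p.
Since 1 ≤ k ≤ p, k divides p!; set t = 1 + p!/k. Then xy^t z has p + (p!/k)·k = p + p! copies of a. Now the a-count equals the b-count, so i ≠ j fails. So xy^t z = a^{p+p!} b^{p+p!} ∉ L.
Contradiction. Therefore L is not regular.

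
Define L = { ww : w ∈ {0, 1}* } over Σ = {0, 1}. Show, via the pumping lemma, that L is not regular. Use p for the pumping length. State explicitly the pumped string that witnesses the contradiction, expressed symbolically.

0^{p+k} 1^p 0^p 1^p

Assume L is regular. Let p be the pumping length given by the pumping lemma.
Take w = 0^p 1^p 0^p 1^p = uu where u = 0^p1^p; then w ∈ L and |w| = 4p ≥ p.
Write w = xyz as guaranteed by the lemma, with |xy| ≤ p and |y| ≥ 1.
Because |xy| ≤ p and w begins with p copies of 0, we have y = 0^k with 1 ≤ k ≤ p.
Pump with i = 2: xy^2z = 0^{p+k} 1^p 0^p 1^p, of length 4p+k. Suppose this equals vv. The string starts with 0 and ends with 1, so v does too; thus the boundary between the two copies of v is a 1→0 transition. There is exactly one such transition, at position 2p+k, so |v| = 2p+k and |vv| = 4p+2k ≠ 4p+k since k ≥ 1. So xy^2z ∉ L.
Contradiction. Therefore L is not regular.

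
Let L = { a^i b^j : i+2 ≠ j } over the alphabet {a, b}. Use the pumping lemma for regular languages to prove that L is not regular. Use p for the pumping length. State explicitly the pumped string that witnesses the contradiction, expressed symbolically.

Toward a contradiction, assume L is regular with pumping length p.
Choose w = a^p b^{p+p!+2}. Since p ≠ (p+p!+2)-2 = p+p!, w ∈ L; and |w| ≥ p.
By the pumping lemma, w = xyz with |xy| ≤ p and |y| ≥ 1.
Because |xy| ≤ p and w begins with p copies of a, we have y = a^k with 1 ≤ k ≤ p.
Since 1 ≤ k ≤ p, k divides p!; set t = 1 + p!/k. Then xy^t z has p + (p!/k)·k = p + p! copies of a. Now the a-count is p+p! and (b-count)-2 = (p+p!+2)-2 = p+p!, so i+2 ≠ j fails. So xy^t z = a^{p+p!} b^{p+p!+2} ∉ L.
Contradiction. Therefore L is not regular.

a^{p+p!} b^{p+p!+2}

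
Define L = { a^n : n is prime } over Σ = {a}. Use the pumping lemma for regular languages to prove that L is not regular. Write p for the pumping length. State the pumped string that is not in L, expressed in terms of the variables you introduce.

a^{q(1+k)}

Assume L is regular; let p be its pumping constant.
Let q be a prime with q ≥ p+2 (infinitely many primes exist), and take w = a^q ∈ L with |w| = q ≥ p.
Write w = xyz as guaranteed by the lemma, with |xy| ≤ p and |y| ≥ 1.
Then y = a^k for some k with 1 ≤ k ≤ p.
Since 1 ≤ k ≤ p, |xz| = q-k. Pump with i = q+1: |xy^{q+1}z| = (q-k)+(q+1)k = q+qk = q(1+k), which is composite (both factors ≥ 2). So xy^{q+1}z = a^{q(1+k)} ∉ L.
Contradiction. Therefore L is not regular.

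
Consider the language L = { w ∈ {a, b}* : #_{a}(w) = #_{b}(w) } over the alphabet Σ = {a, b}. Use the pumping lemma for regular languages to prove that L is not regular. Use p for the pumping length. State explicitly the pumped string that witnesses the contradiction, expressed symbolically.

a^{p+k} b^p

Toward a contradiction, assume L is regular with pumping length p.
Choose w = a^p b^p ∈ L with |w| = 2p ≥ p.
Write w = xyz as guaranteed by the lemma, with |xy| ≤ p and y is nonempty.
The first p characters of w are a's, so xy (and hence y) consists only of a's. Write y = a^k, 1 ≤ k ≤ p.
Pump with i = 2: xy^2z = a^{p+k} b^p has p+k occurrences of a but only p of b. Since k ≥ 1 the counts differ, so xy^2z ∉ L.
Contradiction. Therefore L is not regular.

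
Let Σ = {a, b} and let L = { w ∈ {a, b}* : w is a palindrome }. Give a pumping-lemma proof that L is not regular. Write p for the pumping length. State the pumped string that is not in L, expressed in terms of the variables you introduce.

a^{p+k} b a^p

Toward a contradiction, assume L is regular with pumping length p.
Take w = a^p b a^p, a palindrome of length 2p+1 ≥ p.
Write w = xyz as guaranteed by the lemma, with |xy| ≤ p and |y| > 0.
Since the first p symbols of w are all a's and |xy| ≤ p, y lies entirely in the leading a-block: y = a^k for some k with 1 ≤ k ≤ p.
Pump with i = 2: xy^2z = a^{p+k} b a^p. Its reverse is a^p b a^{p+k}, which differs from xy^2z since k ≥ 1. So xy^2z is not a palindrome and xy^2z ∉ L.
This is a contradiction; hence L is not regular.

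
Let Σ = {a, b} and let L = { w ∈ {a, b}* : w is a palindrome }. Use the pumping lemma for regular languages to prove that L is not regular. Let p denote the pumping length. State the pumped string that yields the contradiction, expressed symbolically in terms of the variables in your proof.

a^{p+k} b a^p

Suppose for contradiction that L is regular, and let p be the pumping length.
Take w = a^p b a^p, a palindrome of length 2p+1 ≥ p.
By the pumping lemma, w = xyz with |xy| ≤ p and |y| ≥ 1.
Since the first p symbols of w are all a's and |xy| ≤ p, y lies entirely in the leading a-block: y = a^k for some k with 1 ≤ k ≤ p.
Pump with i = 2: xy^2z = a^{p+k} b a^p. Its reverse is a^p b a^{p+k}, which differs from xy^2z since k ≥ 1. So xy^2z is not a palindrome and xy^2z ∉ L.
This contradicts the pumping lemma, so L is not regular.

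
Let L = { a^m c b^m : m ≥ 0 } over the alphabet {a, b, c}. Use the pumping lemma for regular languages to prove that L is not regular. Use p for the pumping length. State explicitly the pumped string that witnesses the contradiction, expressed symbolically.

Suppose for contradiction that L is regular, and let p be the pumping length.
Take w = a^p c b^p ∈ L with |w| = 2p+1 ≥ p.
Write w = xyz as guaranteed by the lemma, with |xy| ≤ p and |y| > 0.
Since the first p symbols of w are all a's and |xy| ≤ p, y lies entirely in the leading a-block: y = a^k for some k with 1 ≤ k ≤ p.
Pump with i = 2: xy^2z = a^{p+k} c b^p, which would require p+k = p. But k ≥ 1, so xy^2z ∉ L.
Contradiction. Therefore L is not regular.

a^{p+k} c b^p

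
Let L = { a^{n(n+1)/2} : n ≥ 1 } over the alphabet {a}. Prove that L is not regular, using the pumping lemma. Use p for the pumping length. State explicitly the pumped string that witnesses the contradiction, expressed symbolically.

Assume L is regular. Let p be the pumping length given by the pumping lemma.
Take w = a^{p(p+1)/2} ∈ L with |w| = p(p+1)/2 ≥ p.
Write w = xyz as guaranteed by the lemma, with |xy| ≤ p and |y| > 0.
Then y = a^k for some k with 1 ≤ k ≤ p.
Pump with i = 2: xy^2z = a^{p(p+1)/2+k}. Since 1 ≤ k ≤ p, p(p+1)/2 < p(p+1)/2+k ≤ p(p+1)/2+p < (p+1)(p+2)/2, so p(p+1)/2+k is strictly between consecutive triangular numbers. So xy^2z ∉ L.
This contradicts the pumping lemma, so L is not regular.

a^{p(p+1)/2+k}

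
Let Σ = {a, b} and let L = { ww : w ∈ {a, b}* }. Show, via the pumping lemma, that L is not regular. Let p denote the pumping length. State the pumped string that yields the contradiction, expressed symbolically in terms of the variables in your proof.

Assume L is regular. Let p be the pumping length given by the pumping lemma.
Take w = a^p b^p a^p b^p = uu where u = a^pb^p; then w ∈ L and |w| = 4p ≥ p.
By the pumping lemma, w = xyz with |xy| ≤ p and |y| ≥ 1.
The first p characters of w are a's, so xy (and hence y) consists only of a's. Write y = a^k, 1 ≤ k ≤ p.
Pump with i = 2: xy^2z = a^{p+k} b^p a^p b^p, of length 4p+k. Suppose this equals vv. The string starts with a and ends with b, so v does too; thus the boundary between the two copies of v is a b→a transition. There is exactly one such transition, at position 2p+k, so |v| = 2p+k and |vv| = 4p+2k ≠ 4p+k since k ≥ 1. So xy^2z ∉ L.
This contradicts the pumping lemma, so L is not regular.

a^{p+k} b^p a^p b^p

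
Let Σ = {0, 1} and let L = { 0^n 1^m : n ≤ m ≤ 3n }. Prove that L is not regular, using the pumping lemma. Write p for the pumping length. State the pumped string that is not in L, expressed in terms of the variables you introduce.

Suppose for contradiction that L is regular, and let p be the pumping length.
Take w = 0^p 1^p ∈ L (since p ≤ p ≤ 3p), with |w| = 2p ≥ p.
Write w = xyz as guaranteed by the lemma, with |xy| ≤ p and y is nonempty.
Because |xy| ≤ p and w begins with p copies of 0, we have y = 0^k with 1 ≤ k ≤ p.
Pump with i = 2: xy^2z = 0^{p+k} 1^p. Now n = p+k > p = m, so the condition n ≤ m fails. Thus xy^2z ∉ L.
Contradiction. Therefore L is not regular.

0^{p+k} 1^p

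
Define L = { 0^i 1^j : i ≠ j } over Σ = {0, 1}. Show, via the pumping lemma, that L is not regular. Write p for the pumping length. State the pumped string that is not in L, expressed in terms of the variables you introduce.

Assume L is regular. Let p be the pumping length given by the pumping lemma.
Choose w = 0^p 1^{p+p!}. Since p ≠ p+p!, w ∈ L; and |w| ≥ p.
Write w = xyz as guaranteed by the lemma, with |xy| ≤ p and y is nonempty.
Since the first p symbols of w are all 0's and |xy| ≤ p, y lies entirely in the leading 0-block: y = 0^k for some k with 1 ≤ k ≤ p.
Since 1 ≤ k ≤ p, k divides p!; set t = 1 + p!/k. Then xy^t z has p + (p!/k)·k = p + p! copies of 0. Now the 0-count equals the 1-count, so i ≠ j fails. So xy^t z = 0^{p+p!} 1^{p+p!} ∉ L.
This is a contradiction; hence L is not regular.

0^{p+p!} 1^{p+p!}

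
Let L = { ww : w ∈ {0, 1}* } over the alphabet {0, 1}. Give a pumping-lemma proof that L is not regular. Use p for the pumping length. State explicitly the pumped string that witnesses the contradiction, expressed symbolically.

0^{p+k} 1^p 0^p 1^p

Assume L is regular. Let p be the pumping length given by the pumping lemma.
Take w = 0^p 1^p 0^p 1^p = uu where u = 0^p1^p; then w ∈ L and |w| = 4p ≥ p.
By the pumping lemma, w = xyz with |xy| ≤ p and y is nonempty.
The first p characters of w are 0's, so xy (and hence y) consists only of 0's. Write y = 0^k, 1 ≤ k ≤ p.
Pump with i = 2: xy^2z = 0^{p+k} 1^p 0^p 1^p, of length 4p+k. Suppose this equals vv. The string starts with 0 and ends with 1, so v does too; thus the boundary between the two copies of v is a 1→0 transition. There is exactly one such transition, at position 2p+k, so |v| = 2p+k and |vv| = 4p+2k ≠ 4p+k since k ≥ 1. So xy^2z ∉ L.
This contradicts the pumping lemma, so L is not regular.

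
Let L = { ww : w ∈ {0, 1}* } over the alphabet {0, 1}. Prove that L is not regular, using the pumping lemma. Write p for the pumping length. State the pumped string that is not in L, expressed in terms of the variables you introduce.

Assume L is regular. Let p be the pumping length given by the pumping lemma.
Take w = 0^p 1^p 0^p 1^p = uu where u = 0^p1^p; then w ∈ L and |w| = 4p ≥ p.
Write w = xyz as guaranteed by the lemma, with |xy| ≤ p and y is nonempty.
Because |xy| ≤ p and w begins with p copies of 0, we have y = 0^k with 1 ≤ k ≤ p.
Pump with i = 2: xy^2z = 0^{p+k} 1^p 0^p 1^p, of length 4p+k. Suppose this equals vv. The string starts with 0 and ends with 1, so v does too; thus the boundary between the two copies of v is a 1→0 transition. There is exactly one such transition, at position 2p+k, so |v| = 2p+k and |vv| = 4p+2k ≠ 4p+k since k ≥ 1. So xy^2z ∉ L.
This contradicts the pumping lemma, so L is not regular.

0^{p+k} 1^p 0^p 1^p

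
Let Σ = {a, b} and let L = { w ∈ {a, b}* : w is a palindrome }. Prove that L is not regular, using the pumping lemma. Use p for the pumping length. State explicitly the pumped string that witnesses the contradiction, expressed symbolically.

Suppose for contradiction that L is regular, and let p be the pumping length.
Take w = a^p b a^p, a palindrome of length 2p+1 ≥ p.
By the pumping lemma, w = xyz with |xy| ≤ p and |y| > 0.
Since the first p symbols of w are all a's and |xy| ≤ p, y lies entirely in the leading a-block: y = a^k for some k with 1 ≤ k ≤ p.
Pump with i = 2: xy^2z = a^{p+k} b a^p. Its reverse is a^p b a^{p+k}, which differs from xy^2z since k ≥ 1. So xy^2z is not a palindrome and xy^2z ∉ L.
Contradiction. Therefore L is not regular.

a^{p+k} b a^p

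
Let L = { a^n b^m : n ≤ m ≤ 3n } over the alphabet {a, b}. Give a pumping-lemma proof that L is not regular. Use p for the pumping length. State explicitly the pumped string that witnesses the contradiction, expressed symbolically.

a^{p+k} b^p

Toward a contradiction, assume L is regular with pumping length p.
Take w = a^p b^p ∈ L (since p ≤ p ≤ 3p), with |w| = 2p ≥ p.
The pumping lemma gives a decomposition w = xyz where |xy| ≤ p and y is nonempty.
Because |xy| ≤ p and w begins with p copies of a, we have y = a^k with 1 ≤ k ≤ p.
Pump with i = 2: xy^2z = a^{p+k} b^p. Now n = p+k > p = m, so the condition n ≤ m fails. Thus xy^2z ∉ L.
This contradicts the pumping lemma, so L is not regular.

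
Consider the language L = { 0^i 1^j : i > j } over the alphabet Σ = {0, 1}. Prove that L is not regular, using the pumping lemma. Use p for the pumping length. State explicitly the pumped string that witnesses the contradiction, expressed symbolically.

0^{p+1-k} 1^p

Suppose for contradiction that L is regular, and let p be the pumping length.
Choose w = 0^{p+1} 1^p ∈ L, with |w| = 2p+1 ≥ p.
By the pumping lemma, w = xyz with |xy| ≤ p and y is nonempty.
Because |xy| ≤ p and w begins with p copies of 0, we have y = 0^k with 1 ≤ k ≤ p.
Consider xy^0z = xz = 0^{p+1-k} 1^p. Since k ≥ 1, the 0-count p+1-k is at most p, so i > j fails; thus xz ∉ L.
This contradicts the pumping lemma, so L is not regular.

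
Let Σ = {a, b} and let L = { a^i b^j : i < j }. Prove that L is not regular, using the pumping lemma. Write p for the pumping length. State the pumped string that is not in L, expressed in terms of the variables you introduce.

Assume L is regular; let p be its pumping constant.
Choose w = a^p b^{p+1} ∈ L, with |w| = 2p+1 ≥ p.
By the pumping lemma, w = xyz with |xy| ≤ p and |y| > 0.
Because |xy| ≤ p and w begins with p copies of a, we have y = a^k with 1 ≤ k ≤ p.
Consider xy^2z = a^{p+k} b^{p+1}. Since k ≥ 1, the a-count p+k is at least p+1, so i < j fails; thus xy^2z ∉ L.
Contradiction. Therefore L is not regular.

a^{p+k} b^{p+1}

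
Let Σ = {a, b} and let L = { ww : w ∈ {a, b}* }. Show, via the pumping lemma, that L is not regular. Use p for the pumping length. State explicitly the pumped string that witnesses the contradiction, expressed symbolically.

a^{p+k} b^p a^p b^p

Assume L is regular. Let p be the pumping length given by the pumping lemma.
Take w = a^p b^p a^p b^p = uu where u = a^pb^p; then w ∈ L and |w| = 4p ≥ p.
Write w = xyz as guaranteed by the lemma, with |xy| ≤ p and |y| ≥ 1.
Since the first p symbols of w are all a's and |xy| ≤ p, y lies entirely in the leading a-block: y = a^k for some k with 1 ≤ k ≤ p.
Pump with i = 2: xy^2z = a^{p+k} b^p a^p b^p, of length 4p+k. Suppose this equals vv. The string starts with a and ends with b, so v does too; thus the boundary between the two copies of v is a b→a transition. There is exactly one such transition, at position 2p+k, so |v| = 2p+k and |vv| = 4p+2k ≠ 4p+k since k ≥ 1. So xy^2z ∉ L.
Contradiction. Therefore L is not regular.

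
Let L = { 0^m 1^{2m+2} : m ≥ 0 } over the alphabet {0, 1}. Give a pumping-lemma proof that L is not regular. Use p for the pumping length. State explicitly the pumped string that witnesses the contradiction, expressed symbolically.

0^{p+k} 1^{2p+2}

Toward a contradiction, assume L is regular with pumping length p.
Choose w = 0^p 1^{2p+2}, which is in L with |w| = 3p+2 ≥ p.
The pumping lemma gives a decomposition w = xyz where |xy| ≤ p and y is nonempty.
Because |xy| ≤ p and w begins with p copies of 0, we have y = 0^k with 1 ≤ k ≤ p.
Pump with i = 2: xy^2z = 0^{p+k} 1^{2p+2}. For this to lie in L we would need 2p+2 = 2(p+k)+2, which forces k = 0. But k ≥ 1, so xy^2z ∉ L.
This is a contradiction; hence L is not regular.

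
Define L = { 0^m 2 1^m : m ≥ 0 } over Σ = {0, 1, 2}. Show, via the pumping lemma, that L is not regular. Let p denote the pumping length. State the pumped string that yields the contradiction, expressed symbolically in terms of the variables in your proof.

0^{p+k} 2 1^p

Suppose for contradiction that L is regular, and let p be the pumping length.
Take w = 0^p 2 1^p ∈ L with |w| = 2p+1 ≥ p.
Write w = xyz as guaranteed by the lemma, with |xy| ≤ p and |y| ≥ 1.
The first p characters of w are 0's, so xy (and hence y) consists only of 0's. Write y = 0^k, 1 ≤ k ≤ p.
Pump with i = 2: xy^2z = 0^{p+k} 2 1^p, which would require p+k = p. But k ≥ 1, so xy^2z ∉ L.
This contradicts the pumping lemma, so L is not regular.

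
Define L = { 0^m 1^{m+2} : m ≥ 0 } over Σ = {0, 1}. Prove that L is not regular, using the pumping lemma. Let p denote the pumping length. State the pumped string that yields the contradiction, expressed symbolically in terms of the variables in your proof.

0^{p+k} 1^{p+2}

Assume L is regular; let p be its pumping constant.
Choose w = 0^p 1^{p+2}, which is in L with |w| = 2p+2 ≥ p.
The pumping lemma gives a decomposition w = xyz where |xy| ≤ p and |y| > 0.
Because |xy| ≤ p and w begins with p copies of 0, we have y = 0^k with 1 ≤ k ≤ p.
Pump with i = 2: xy^2z = 0^{p+k} 1^{p+2}. For this to lie in L we would need p+2 = (p+k)+2, which forces k = 0. But k ≥ 1, so xy^2z ∉ L.
Contradiction. Therefore L is not regular.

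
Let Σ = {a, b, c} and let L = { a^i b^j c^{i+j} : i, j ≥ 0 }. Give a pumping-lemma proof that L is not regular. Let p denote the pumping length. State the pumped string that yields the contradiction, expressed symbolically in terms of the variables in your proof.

a^{p+k} b^p c^{2p}

Assume L is regular. Let p be the pumping length given by the pumping lemma.
Take w = a^p b^p c^{2p} ∈ L (with i=j=p, i+j=2p), |w| = 4p ≥ p.
By the pumping lemma, w = xyz with |xy| ≤ p and |y| > 0.
Because |xy| ≤ p and w begins with p copies of a, we have y = a^k with 1 ≤ k ≤ p.
Consider xy^2z = a^{p+k} b^p c^{2p}. Now the a- and b-counts sum to 2p+k, but the c-count is 2p ≠ 2p+k. So xy^2z ∉ L.
This is a contradiction; hence L is not regular.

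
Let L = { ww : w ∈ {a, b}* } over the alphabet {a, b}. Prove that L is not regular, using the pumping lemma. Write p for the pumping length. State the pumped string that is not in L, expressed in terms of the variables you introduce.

a^{p+k} b^p a^p b^p

Assume L is regular; let p be its pumping constant.
Take w = a^p b^p a^p b^p = uu where u = a^pb^p; then w ∈ L and |w| = 4p ≥ p.
The pumping lemma gives a decomposition w = xyz where |xy| ≤ p and y is nonempty.
Because |xy| ≤ p and w begins with p copies of a, we have y = a^k with 1 ≤ k ≤ p.
Pump with i = 2: xy^2z = a^{p+k} b^p a^p b^p, of length 4p+k. Suppose this equals vv. The string starts with a and ends with b, so v does too; thus the boundary between the two copies of v is a b→a transition. There is exactly one such transition, at position 2p+k, so |v| = 2p+k and |vv| = 4p+2k ≠ 4p+k since k ≥ 1. So xy^2z ∉ L.
This contradicts the pumping lemma, so L is not regular.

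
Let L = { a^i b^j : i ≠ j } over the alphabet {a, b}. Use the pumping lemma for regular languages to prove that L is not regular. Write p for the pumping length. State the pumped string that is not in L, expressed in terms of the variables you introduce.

a^{p+p!} b^{p+p!}

Suppose for contradiction that L is regular, and let p be the pumping length.
Choose w = a^p b^{p+p!}. Since p ≠ p+p!, w ∈ L; and |w| ≥ p.
Write w = xyz as guaranteed by the lemma, with |xy| ≤ p and |y| > 0.
Since the first p symbols of w are all a's and |xy| ≤ p, y lies entirely in the leading a-block: y = a^k for some k with 1 ≤ k ≤ p.
Since 1 ≤ k ≤ p, k divides p!; set t = 1 + p!/k. Then xy^t z has p + (p!/k)·k = p + p! copies of a. Now the a-count equals the b-count, so i ≠ j fails. So xy^t z = a^{p+p!} b^{p+p!} ∉ L.
Contradiction. Therefore L is not regular.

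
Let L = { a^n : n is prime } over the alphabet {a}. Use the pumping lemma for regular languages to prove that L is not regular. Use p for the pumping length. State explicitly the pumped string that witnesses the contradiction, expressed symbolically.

Suppose for contradiction that L is regular, and let p be the pumping length.
Let q be a prime with q ≥ p+2 (infinitely many primes exist), and take w = a^q ∈ L with |w| = q ≥ p.
By the pumping lemma, w = xyz with |xy| ≤ p and |y| ≥ 1.
Then y = a^k for some k with 1 ≤ k ≤ p.
Since 1 ≤ k ≤ p, |xz| = q-k. Pump with i = q+1: |xy^{q+1}z| = (q-k)+(q+1)k = q+qk = q(1+k), which is composite (both factors ≥ 2). So xy^{q+1}z = a^{q(1+k)} ∉ L.
This contradicts the pumping lemma, so L is not regular.

a^{q(1+k)}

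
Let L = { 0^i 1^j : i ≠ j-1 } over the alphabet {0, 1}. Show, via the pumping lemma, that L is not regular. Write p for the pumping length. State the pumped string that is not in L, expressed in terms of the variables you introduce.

Assume L is regular. Let p be the pumping length given by the pumping lemma.
Choose w = 0^p 1^{p+p!+1}. Since p ≠ (p+p!+1)-1 = p+p!, w ∈ L; and |w| ≥ p.
Write w = xyz as guaranteed by the lemma, with |xy| ≤ p and y is nonempty.
The first p characters of w are 0's, so xy (and hence y) consists only of 0's. Write y = 0^k, 1 ≤ k ≤ p.
Since 1 ≤ k ≤ p, k divides p!; set t = 1 + p!/k. Then xy^t z has p + (p!/k)·k = p + p! copies of 0. Now the 0-count is p+p! and (1-count)-1 = (p+p!+1)-1 = p+p!, so i ≠ j-1 fails. So xy^t z = 0^{p+p!} 1^{p+p!+1} ∉ L.
This is a contradiction; hence L is not regular.

0^{p+p!} 1^{p+p!+1}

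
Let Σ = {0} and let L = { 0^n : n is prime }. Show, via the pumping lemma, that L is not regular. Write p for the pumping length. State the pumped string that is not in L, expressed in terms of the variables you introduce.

Assume L is regular. Let p be the pumping length given by the pumping lemma.
Let q be a prime with q ≥ p+2 (infinitely many primes exist), and take w = 0^q ∈ L with |w| = q ≥ p.
By the pumping lemma, w = xyz with |xy| ≤ p and y is nonempty.
Then y = 0^k for some k with 1 ≤ k ≤ p.
Since 1 ≤ k ≤ p, |xz| = q-k. Pump with i = q+1: |xy^{q+1}z| = (q-k)+(q+1)k = q+qk = q(1+k), which is composite (both factors ≥ 2). So xy^{q+1}z = 0^{q(1+k)} ∉ L.
Contradiction. Therefore L is not regular.

0^{q(1+k)}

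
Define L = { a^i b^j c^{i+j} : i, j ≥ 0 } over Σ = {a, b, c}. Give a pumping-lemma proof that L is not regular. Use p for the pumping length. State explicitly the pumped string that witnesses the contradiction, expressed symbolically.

a^{p+k} b^p c^{2p}

Suppose for contradiction that L is regular, and let p be the pumping length.
Take w = a^p b^p c^{2p} ∈ L (with i=j=p, i+j=2p), |w| = 4p ≥ p.
The pumping lemma gives a decomposition w = xyz where |xy| ≤ p and |y| ≥ 1.
The first p characters of w are a's, so xy (and hence y) consists only of a's. Write y = a^k, 1 ≤ k ≤ p.
Consider xy^2z = a^{p+k} b^p c^{2p}. Now the a- and b-counts sum to 2p+k, but the c-count is 2p ≠ 2p+k. So xy^2z ∉ L.
This contradicts the pumping lemma, so L is not regular.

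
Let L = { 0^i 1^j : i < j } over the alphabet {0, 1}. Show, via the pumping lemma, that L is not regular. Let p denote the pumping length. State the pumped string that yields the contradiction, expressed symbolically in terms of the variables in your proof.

Assume L is regular; let p be its pumping constant.
Choose w = 0^p 1^{p+1} ∈ L, with |w| = 2p+1 ≥ p.
The pumping lemma gives a decomposition w = xyz where |xy| ≤ p and |y| > 0.
Since the first p symbols of w are all 0's and |xy| ≤ p, y lies entirely in the leading 0-block: y = 0^k for some k with 1 ≤ k ≤ p.
Consider xy^2z = 0^{p+k} 1^{p+1}. Since k ≥ 1, the 0-count p+k is at least p+1, so i < j fails; thus xy^2z ∉ L.
This contradicts the pumping lemma, so L is not regular.

0^{p+k} 1^{p+1}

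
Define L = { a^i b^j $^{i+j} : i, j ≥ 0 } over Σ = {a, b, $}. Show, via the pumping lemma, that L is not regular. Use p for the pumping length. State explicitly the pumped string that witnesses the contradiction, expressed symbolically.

Assume L is regular; let p be its pumping constant.
Take w = a^p b^p $^{2p} ∈ L (with i=j=p, i+j=2p), |w| = 4p ≥ p.
The pumping lemma gives a decomposition w = xyz where |xy| ≤ p and y is nonempty.
Because |xy| ≤ p and w begins with p copies of a, we have y = a^k with 1 ≤ k ≤ p.
Consider xy^2z = a^{p+k} b^p $^{2p}. Now the a- and b-counts sum to 2p+k, but the $-count is 2p ≠ 2p+k. So xy^2z ∉ L.
This is a contradiction; hence L is not regular.

a^{p+k} b^p $^{2p}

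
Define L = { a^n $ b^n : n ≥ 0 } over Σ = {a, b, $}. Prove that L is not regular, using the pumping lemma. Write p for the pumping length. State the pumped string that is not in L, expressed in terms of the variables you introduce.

a^{p+k} $ b^p

Assume L is regular. Let p be the pumping length given by the pumping lemma.
Take w = a^p $ b^p ∈ L with |w| = 2p+1 ≥ p.
The pumping lemma gives a decomposition w = xyz where |xy| ≤ p and |y| > 0.
The first p characters of w are a's, so xy (and hence y) consists only of a's. Write y = a^k, 1 ≤ k ≤ p.
Pump with i = 2: xy^2z = a^{p+k} $ b^p, which would require p+k = p. But k ≥ 1, so xy^2z ∉ L.
This is a contradiction; hence L is not regular.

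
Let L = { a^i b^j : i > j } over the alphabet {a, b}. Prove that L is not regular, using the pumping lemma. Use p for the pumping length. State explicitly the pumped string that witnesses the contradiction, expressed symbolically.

a^{p+1-k} b^p

Toward a contradiction, assume L is regular with pumping length p.
Choose w = a^{p+1} b^p ∈ L, with |w| = 2p+1 ≥ p.
By the pumping lemma, w = xyz with |xy| ≤ p and y is nonempty.
The first p characters of w are a's, so xy (and hence y) consists only of a's. Write y = a^k, 1 ≤ k ≤ p.
Consider xy^0z = xz = a^{p+1-k} b^p. Since k ≥ 1, the a-count p+1-k is at most p, so i > j fails; thus xz ∉ L.
This is a contradiction; hence L is not regular.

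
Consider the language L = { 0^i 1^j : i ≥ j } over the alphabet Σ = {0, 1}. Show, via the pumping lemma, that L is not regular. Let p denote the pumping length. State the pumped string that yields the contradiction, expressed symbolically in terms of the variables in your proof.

0^{p-k} 1^p

Assume L is regular. Let p be the pumping length given by the pumping lemma.
Choose w = 0^p 1^p ∈ L, with |w| = 2p ≥ p.
Write w = xyz as guaranteed by the lemma, with |xy| ≤ p and |y| > 0.
The first p characters of w are 0's, so xy (and hence y) consists only of 0's. Write y = 0^k, 1 ≤ k ≤ p.
Consider xy^0z = xz = 0^{p-k} 1^p. Since k ≥ 1, the 0-count p-k is less than p, so i ≥ j fails; thus xz ∉ L.
Contradiction. Therefore L is not regular.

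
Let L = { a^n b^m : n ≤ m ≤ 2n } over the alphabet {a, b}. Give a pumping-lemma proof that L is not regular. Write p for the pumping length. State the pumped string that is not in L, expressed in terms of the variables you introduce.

a^{p+k} b^p

Suppose for contradiction that L is regular, and let p be the pumping length.
Take w = a^p b^p ∈ L (since p ≤ p ≤ 2p), with |w| = 2p ≥ p.
By the pumping lemma, w = xyz with |xy| ≤ p and |y| > 0.
Because |xy| ≤ p and w begins with p copies of a, we have y = a^k with 1 ≤ k ≤ p.
Pump with i = 2: xy^2z = a^{p+k} b^p. Now n = p+k > p = m, so the condition n ≤ m fails. Thus xy^2z ∉ L.
Contradiction. Therefore L is not regular.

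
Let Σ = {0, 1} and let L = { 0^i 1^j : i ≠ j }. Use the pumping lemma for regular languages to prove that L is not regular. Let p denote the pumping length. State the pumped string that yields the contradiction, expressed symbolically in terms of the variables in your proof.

Suppose for contradiction that L is regular, and let p be the pumping length.
Choose w = 0^p 1^{p+p!}. Since p ≠ p+p!, w ∈ L; and |w| ≥ p.
Write w = xyz as guaranteed by the lemma, with |xy| ≤ p and |y| ≥ 1.
The first p characters of w are 0's, so xy (and hence y) consists only of 0's. Write y = 0^k, 1 ≤ k ≤ p.
Since 1 ≤ k ≤ p, k divides p!; set t = 1 + p!/k. Then xy^t z has p + (p!/k)·k = p + p! copies of 0. Now the 0-count equals the 1-count, so i ≠ j fails. So xy^t z = 0^{p+p!} 1^{p+p!} ∉ L.
This contradicts the pumping lemma, so L is not regular.

0^{p+p!} 1^{p+p!}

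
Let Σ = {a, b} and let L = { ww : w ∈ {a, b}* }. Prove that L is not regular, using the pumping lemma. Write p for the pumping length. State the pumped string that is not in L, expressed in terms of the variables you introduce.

a^{p+k} b^p a^p b^p

Suppose for contradiction that L is regular, and let p be the pumping length.
Take w = a^p b^p a^p b^p = uu where u = a^pb^p; then w ∈ L and |w| = 4p ≥ p.
Write w = xyz as guaranteed by the lemma, with |xy| ≤ p and |y| > 0.
Since the first p symbols of w are all a's and |xy| ≤ p, y lies entirely in the leading a-block: y = a^k for some k with 1 ≤ k ≤ p.
Pump with i = 2: xy^2z = a^{p+k} b^p a^p b^p, of length 4p+k. Suppose this equals vv. The string starts with a and ends with b, so v does too; thus the boundary between the two copies of v is a b→a transition. There is exactly one such transition, at position 2p+k, so |v| = 2p+k and |vv| = 4p+2k ≠ 4p+k since k ≥ 1. So xy^2z ∉ L.
Contradiction. Therefore L is not regular.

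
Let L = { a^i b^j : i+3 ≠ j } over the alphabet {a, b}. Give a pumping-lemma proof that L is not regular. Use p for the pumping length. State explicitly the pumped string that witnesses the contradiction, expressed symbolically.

Toward a contradiction, assume L is regular with pumping length p.
Choose w = a^p b^{p+p!+3}. Since p ≠ (p+p!+3)-3 = p+p!, w ∈ L; and |w| ≥ p.
By the pumping lemma, w = xyz with |xy| ≤ p and |y| ≥ 1.
Since the first p symbols of w are all a's and |xy| ≤ p, y lies entirely in the leading a-block: y = a^k for some k with 1 ≤ k ≤ p.
Since 1 ≤ k ≤ p, k divides p!; set t = 1 + p!/k. Then xy^t z has p + (p!/k)·k = p + p! copies of a. Now the a-count is p+p! and (b-count)-3 = (p+p!+3)-3 = p+p!, so i+3 ≠ j fails. So xy^t z = a^{p+p!} b^{p+p!+3} ∉ L.
This contradicts the pumping lemma, so L is not regular.

a^{p+p!} b^{p+p!+3}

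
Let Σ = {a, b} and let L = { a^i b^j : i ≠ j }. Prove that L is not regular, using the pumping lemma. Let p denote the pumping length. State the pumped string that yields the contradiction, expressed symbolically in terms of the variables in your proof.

a^{p+p!} b^{p+p!}

Toward a contradiction, assume L is regular with pumping length p.
Choose w = a^p b^{p+p!}. Since p ≠ p+p!, w ∈ L; and |w| ≥ p.
Write w = xyz as guaranteed by the lemma, with |xy| ≤ p and |y| > 0.
The first p characters of w are a's, so xy (and hence y) consists only of a's. Write y = a^k, 1 ≤ k ≤ p.
Since 1 ≤ k ≤ p, k divides p!; set t = 1 + p!/k. Then xy^t z has p + (p!/k)·k = p + p! copies of a. Now the a-count equals the b-count, so i ≠ j fails. So xy^t z = a^{p+p!} b^{p+p!} ∉ L.
Contradiction. Therefore L is not regular.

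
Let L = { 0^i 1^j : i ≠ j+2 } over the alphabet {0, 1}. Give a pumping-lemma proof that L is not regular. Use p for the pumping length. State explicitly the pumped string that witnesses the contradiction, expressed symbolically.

Assume L is regular; let p be its pumping constant.
Choose w = 0^p 1^{p+p!-2}. Since p ≠ (p+p!-2)+2 = p+p!, w ∈ L; and |w| ≥ p.
By the pumping lemma, w = xyz with |xy| ≤ p and y is nonempty.
The first p characters of w are 0's, so xy (and hence y) consists only of 0's. Write y = 0^k, 1 ≤ k ≤ p.
Since 1 ≤ k ≤ p, k divides p!; set t = 1 + p!/k. Then xy^t z has p + (p!/k)·k = p + p! copies of 0. Now the 0-count is p+p! and (1-count)+2 = (p+p!-2)+2 = p+p!, so i ≠ j+2 fails. So xy^t z = 0^{p+p!} 1^{p+p!-2} ∉ L.
Contradiction. Therefore L is not regular.

0^{p+p!} 1^{p+p!-2}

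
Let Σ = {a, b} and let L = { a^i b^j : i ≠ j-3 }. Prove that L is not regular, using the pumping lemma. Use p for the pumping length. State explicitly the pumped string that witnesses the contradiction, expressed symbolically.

a^{p+p!} b^{p+p!+3}

Assume L is regular; let p be its pumping constant.
Choose w = a^p b^{p+p!+3}. Since p ≠ (p+p!+3)-3 = p+p!, w ∈ L; and |w| ≥ p.
Write w = xyz as guaranteed by the lemma, with |xy| ≤ p and |y| ≥ 1.
Because |xy| ≤ p and w begins with p copies of a, we have y = a^k with 1 ≤ k ≤ p.
Since 1 ≤ k ≤ p, k divides p!; set t = 1 + p!/k. Then xy^t z has p + (p!/k)·k = p + p! copies of a. Now the a-count is p+p! and (b-count)-3 = (p+p!+3)-3 = p+p!, so i ≠ j-3 fails. So xy^t z = a^{p+p!} b^{p+p!+3} ∉ L.
Contradiction. Therefore L is not regular.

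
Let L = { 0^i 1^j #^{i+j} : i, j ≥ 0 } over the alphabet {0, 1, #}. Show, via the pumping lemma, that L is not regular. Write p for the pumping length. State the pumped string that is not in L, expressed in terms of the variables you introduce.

Assume L is regular; let p be its pumping constant.
Take w = 0^p 1^p #^{2p} ∈ L (with i=j=p, i+j=2p), |w| = 4p ≥ p.
Write w = xyz as guaranteed by the lemma, with |xy| ≤ p and y is nonempty.
The first p characters of w are 0's, so xy (and hence y) consists only of 0's. Write y = 0^k, 1 ≤ k ≤ p.
Consider xy^2z = 0^{p+k} 1^p #^{2p}. Now the 0- and 1-counts sum to 2p+k, but the #-count is 2p ≠ 2p+k. So xy^2z ∉ L.
Contradiction. Therefore L is not regular.

0^{p+k} 1^p #^{2p}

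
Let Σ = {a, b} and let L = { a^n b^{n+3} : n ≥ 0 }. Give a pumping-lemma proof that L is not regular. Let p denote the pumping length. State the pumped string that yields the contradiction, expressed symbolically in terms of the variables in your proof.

a^{p+k} b^{p+3}

Assume L is regular. Let p be the pumping length given by the pumping lemma.
Take w = a^p b^{p+3}. Then w ∈ L and |w| = 2p+3 ≥ p.
Write w = xyz as guaranteed by the lemma, with |xy| ≤ p and |y| ≥ 1.
Because |xy| ≤ p and w begins with p copies of a, we have y = a^k with 1 ≤ k ≤ p.
Pump with i = 2: xy^2z = a^{p+k} b^{p+3}. For this to lie in L we would need p+3 = (p+k)+3, which forces k = 0. But k ≥ 1, so xy^2z ∉ L.
This contradicts the pumping lemma, so L is not regular.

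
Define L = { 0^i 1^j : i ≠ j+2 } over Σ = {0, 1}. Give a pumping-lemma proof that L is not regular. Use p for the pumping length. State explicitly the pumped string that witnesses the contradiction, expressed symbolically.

0^{p+p!} 1^{p+p!-2}

Suppose for contradiction that L is regular, and let p be the pumping length.
Choose w = 0^p 1^{p+p!-2}. Since p ≠ (p+p!-2)+2 = p+p!, w ∈ L; and |w| ≥ p.
Write w = xyz as guaranteed by the lemma, with |xy| ≤ p and |y| > 0.
Since the first p symbols of w are all 0's and |xy| ≤ p, y lies entirely in the leading 0-block: y = 0^k for some k with 1 ≤ k ≤ p.
Since 1 ≤ k ≤ p, k divides p!; set t = 1 + p!/k. Then xy^t z has p + (p!/k)·k = p + p! copies of 0. Now the 0-count is p+p! and (1-count)+2 = (p+p!-2)+2 = p+p!, so i ≠ j+2 fails. So xy^t z = 0^{p+p!} 1^{p+p!-2} ∉ L.
This is a contradiction; hence L is not regular.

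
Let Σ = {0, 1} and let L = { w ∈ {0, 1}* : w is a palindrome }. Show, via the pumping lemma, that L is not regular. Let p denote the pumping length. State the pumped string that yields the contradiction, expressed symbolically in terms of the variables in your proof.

0^{p+k} 1 0^p

Assume L is regular; let p be its pumping constant.
Take w = 0^p 1 0^p, a palindrome of length 2p+1 ≥ p.
The pumping lemma gives a decomposition w = xyz where |xy| ≤ p and y is nonempty.
Since the first p symbols of w are all 0's and |xy| ≤ p, y lies entirely in the leading 0-block: y = 0^k for some k with 1 ≤ k ≤ p.
Pump with i = 2: xy^2z = 0^{p+k} 1 0^p. Its reverse is 0^p 1 0^{p+k}, which differs from xy^2z since k ≥ 1. So xy^2z is not a palindrome and xy^2z ∉ L.
Contradiction. Therefore L is not regular.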